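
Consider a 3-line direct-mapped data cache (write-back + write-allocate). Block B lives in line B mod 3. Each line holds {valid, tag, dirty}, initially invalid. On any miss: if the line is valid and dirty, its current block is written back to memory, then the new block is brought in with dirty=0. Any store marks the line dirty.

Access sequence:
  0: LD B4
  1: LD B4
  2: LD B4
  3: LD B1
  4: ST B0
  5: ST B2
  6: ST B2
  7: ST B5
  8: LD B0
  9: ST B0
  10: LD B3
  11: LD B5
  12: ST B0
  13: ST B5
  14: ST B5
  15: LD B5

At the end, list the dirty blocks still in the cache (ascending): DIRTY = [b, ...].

  0 | R B4 → L1 miss [-]
  1 | R B4 → L1 hit [-]
  2 | R B4 → L1 hit [-]
  3 | R B1 → L1 miss [-]
  4 | W B0 → L0 miss [D]
  5 | W B2 → L2 miss [D]
  6 | W B2 → L2 hit [D]
  7 | W B5 → L2 miss wb→B2 [D]
  8 | R B0 → L0 hit [D]
  9 | W B0 → L0 hit [D]
  10 | R B3 → L0 miss wb→B0 [-]
  11 | R B5 → L2 hit [D]
  12 | W B0 → L0 miss [D]
  13 | W B5 → L2 hit [D]
  14 | W B5 → L2 hit [D]
  15 | R B5 → L2 hit [D]

DIRTY = [0, 5]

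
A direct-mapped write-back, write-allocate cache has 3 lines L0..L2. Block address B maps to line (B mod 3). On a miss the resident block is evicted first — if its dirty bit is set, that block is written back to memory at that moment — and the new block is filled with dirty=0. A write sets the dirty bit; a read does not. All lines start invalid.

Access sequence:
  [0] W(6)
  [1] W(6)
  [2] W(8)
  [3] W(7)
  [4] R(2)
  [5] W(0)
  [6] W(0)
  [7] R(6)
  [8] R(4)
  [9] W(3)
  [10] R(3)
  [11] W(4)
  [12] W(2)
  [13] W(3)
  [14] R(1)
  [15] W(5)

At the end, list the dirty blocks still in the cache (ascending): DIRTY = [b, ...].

DIRTY = [3, 5]

  0 | W B6 → L0 miss [D]
  1 | W B6 → L0 hit [D]
  2 | W B8 → L2 miss [D]
  3 | W B7 → L1 miss [D]
  4 | R B2 → L2 miss wb→B8 [-]
  5 | W B0 → L0 miss wb→B6 [D]
  6 | W B0 → L0 hit [D]
  7 | R B6 → L0 miss wb→B0 [-]
  8 | R B4 → L1 miss wb→B7 [-]
  9 | W B3 → L0 miss [D]
  10 | R B3 → L0 hit [D]
  11 | W B4 → L1 hit [D]
  12 | W B2 → L2 hit [D]
  13 | W B3 → L0 hit [D]
  14 | R B1 → L1 miss wb→B4 [-]
  15 | W B5 → L2 miss wb→B2 [D]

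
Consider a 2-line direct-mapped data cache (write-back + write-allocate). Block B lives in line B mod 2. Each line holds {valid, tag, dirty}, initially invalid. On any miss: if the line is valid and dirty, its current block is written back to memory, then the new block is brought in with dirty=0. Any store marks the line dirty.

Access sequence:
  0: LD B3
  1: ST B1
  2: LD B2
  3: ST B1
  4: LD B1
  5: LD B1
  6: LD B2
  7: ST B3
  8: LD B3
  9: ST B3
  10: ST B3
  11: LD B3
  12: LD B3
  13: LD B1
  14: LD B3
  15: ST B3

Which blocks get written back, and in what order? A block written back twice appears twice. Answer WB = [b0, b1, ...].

  0 | R B3 → L1 miss [-]
  1 | W B1 → L1 miss [D]
  2 | R B2 → L0 miss [-]
  3 | W B1 → L1 hit [D]
  4 | R B1 → L1 hit [D]
  5 | R B1 → L1 hit [D]
  6 | R B2 → L0 hit [-]
  7 | W B3 → L1 miss wb→B1 [D]
  8 | R B3 → L1 hit [D]
  9 | W B3 → L1 hit [D]
  10 | W B3 → L1 hit [D]
  11 | R B3 → L1 hit [D]
  12 | R B3 → L1 hit [D]
  13 | R B1 → L1 miss wb→B3 [-]
  14 | R B3 → L1 miss [-]
  15 | W B3 → L1 hit [D]

WB = [1, 3]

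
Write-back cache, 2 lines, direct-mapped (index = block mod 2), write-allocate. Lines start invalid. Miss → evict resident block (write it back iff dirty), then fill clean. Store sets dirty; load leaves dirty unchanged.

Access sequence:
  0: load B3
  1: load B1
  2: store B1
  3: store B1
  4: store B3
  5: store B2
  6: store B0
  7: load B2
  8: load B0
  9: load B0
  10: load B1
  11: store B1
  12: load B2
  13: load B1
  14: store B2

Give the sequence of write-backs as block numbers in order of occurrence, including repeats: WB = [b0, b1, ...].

0: R B3 -> L1 miss  d=-]
1: R B1 -> L1 miss  d=-]
2: W B1 -> L1 hit  d=D]
3: W B1 -> L1 hit  d=D]
4: W B3 -> L1 miss wb->B1  d=D]
5: W B2 -> L0 miss  d=D]
6: W B0 -> L0 miss wb->B2  d=D]
7: R B2 -> L0 miss wb->B0  d=-]
8: R B0 -> L0 miss  d=-]
9: R B0 -> L0 hit  d=-]
10: R B1 -> L1 miss wb->B3  d=-]
11: W B1 -> L1 hit  d=D]
12: R B2 -> L0 miss  d=-]
13: R B1 -> L1 hit  d=D]
14: W B2 -> L0 hit  d=D]

WB = [1, 2, 0, 3]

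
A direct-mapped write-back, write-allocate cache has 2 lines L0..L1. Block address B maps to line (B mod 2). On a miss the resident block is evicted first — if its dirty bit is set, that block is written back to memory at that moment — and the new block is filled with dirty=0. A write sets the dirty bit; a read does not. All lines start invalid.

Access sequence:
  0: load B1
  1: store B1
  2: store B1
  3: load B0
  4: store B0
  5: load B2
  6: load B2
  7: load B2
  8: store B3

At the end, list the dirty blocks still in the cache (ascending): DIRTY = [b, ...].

  0 | R B1 → L1 miss [-]
  1 | W B1 → L1 hit [D]
  2 | W B1 → L1 hit [D]
  3 | R B0 → L0 miss [-]
  4 | W B0 → L0 hit [D]
  5 | R B2 → L0 miss wb→B0 [-]
  6 | R B2 → L0 hit [-]
  7 | R B2 → L0 hit [-]
  8 | W B3 → L1 miss wb→B1 [D]

DIRTY = [3]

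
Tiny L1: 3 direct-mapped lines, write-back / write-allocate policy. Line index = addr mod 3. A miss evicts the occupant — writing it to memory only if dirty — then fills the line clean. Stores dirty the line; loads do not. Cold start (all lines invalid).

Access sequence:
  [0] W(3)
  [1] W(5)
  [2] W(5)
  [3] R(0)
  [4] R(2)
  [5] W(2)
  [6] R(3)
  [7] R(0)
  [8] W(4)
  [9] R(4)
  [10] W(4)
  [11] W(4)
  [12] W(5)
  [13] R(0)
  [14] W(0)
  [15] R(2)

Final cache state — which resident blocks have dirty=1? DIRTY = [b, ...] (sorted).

0: W B3 → L0 miss [D]
1: W B5 → L2 miss [D]
2: W B5 → L2 hit [D]
3: R B0 → L0 miss wb→B3 [-]
4: R B2 → L2 miss wb→B5 [-]
5: W B2 → L2 hit [D]
6: R B3 → L0 miss [-]
7: R B0 → L0 miss [-]
8: W B4 → L1 miss [D]
9: R B4 → L1 hit [D]
10: W B4 → L1 hit [D]
11: W B4 → L1 hit [D]
12: W B5 → L2 miss wb→B2 [D]
13: R B0 → L0 hit [-]
14: W B0 → L0 hit [D]
15: R B2 → L2 miss wb→B5 [-]

DIRTY = [0, 4]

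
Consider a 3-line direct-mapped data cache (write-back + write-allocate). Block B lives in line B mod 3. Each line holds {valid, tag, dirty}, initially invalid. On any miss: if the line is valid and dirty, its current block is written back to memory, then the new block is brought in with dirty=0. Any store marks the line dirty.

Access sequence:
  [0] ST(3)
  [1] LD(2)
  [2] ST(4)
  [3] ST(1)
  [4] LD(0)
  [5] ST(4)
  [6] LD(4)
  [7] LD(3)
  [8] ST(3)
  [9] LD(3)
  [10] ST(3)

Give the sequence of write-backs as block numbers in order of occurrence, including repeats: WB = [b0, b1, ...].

0: W B3 -> L0 miss  d=D]
1: R B2 -> L2 miss  d=-]
2: W B4 -> L1 miss  d=D]
3: W B1 -> L1 miss wb->B4  d=D]
4: R B0 -> L0 miss wb->B3  d=-]
5: W B4 -> L1 miss wb->B1  d=D]
6: R B4 -> L1 hit  d=D]
7: R B3 -> L0 miss  d=-]
8: W B3 -> L0 hit  d=D]
9: R B3 -> L0 hit  d=D]
10: W B3 -> L0 hit  d=D]

WB = [4, 3, 1]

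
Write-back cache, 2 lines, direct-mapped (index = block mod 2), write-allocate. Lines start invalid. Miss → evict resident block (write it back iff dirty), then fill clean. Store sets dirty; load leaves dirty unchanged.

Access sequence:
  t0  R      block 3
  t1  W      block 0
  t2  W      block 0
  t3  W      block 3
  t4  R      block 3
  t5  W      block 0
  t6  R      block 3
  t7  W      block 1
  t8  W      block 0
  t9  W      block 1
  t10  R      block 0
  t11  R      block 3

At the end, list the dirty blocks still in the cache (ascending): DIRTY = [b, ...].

  0 | R B3 → L1 miss [-]
  1 | W B0 → L0 miss [D]
  2 | W B0 → L0 hit [D]
  3 | W B3 → L1 hit [D]
  4 | R B3 → L1 hit [D]
  5 | W B0 → L0 hit [D]
  6 | R B3 → L1 hit [D]
  7 | W B1 → L1 miss wb→B3 [D]
  8 | W B0 → L0 hit [D]
  9 | W B1 → L1 hit [D]
  10 | R B0 → L0 hit [D]
  11 | R B3 → L1 miss wb→B1 [-]

DIRTY = [0]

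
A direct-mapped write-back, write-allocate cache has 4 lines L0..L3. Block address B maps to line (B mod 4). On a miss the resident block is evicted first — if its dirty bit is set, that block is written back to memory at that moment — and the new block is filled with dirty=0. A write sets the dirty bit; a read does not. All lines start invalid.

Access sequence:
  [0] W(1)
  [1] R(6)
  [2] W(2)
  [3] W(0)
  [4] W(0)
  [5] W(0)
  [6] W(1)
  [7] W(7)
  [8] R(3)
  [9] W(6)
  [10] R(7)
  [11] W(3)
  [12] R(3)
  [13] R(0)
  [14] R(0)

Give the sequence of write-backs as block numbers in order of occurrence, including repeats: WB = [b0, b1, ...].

0: W B1 → L1 miss [D]
1: R B6 → L2 miss [-]
2: W B2 → L2 miss [D]
3: W B0 → L0 miss [D]
4: W B0 → L0 hit [D]
5: W B0 → L0 hit [D]
6: W B1 → L1 hit [D]
7: W B7 → L3 miss [D]
8: R B3 → L3 miss wb→B7 [-]
9: W B6 → L2 miss wb→B2 [D]
10: R B7 → L3 miss [-]
11: W B3 → L3 miss [D]
12: R B3 → L3 hit [D]
13: R B0 → L0 hit [D]
14: R B0 → L0 hit [D]

WB = [7, 2]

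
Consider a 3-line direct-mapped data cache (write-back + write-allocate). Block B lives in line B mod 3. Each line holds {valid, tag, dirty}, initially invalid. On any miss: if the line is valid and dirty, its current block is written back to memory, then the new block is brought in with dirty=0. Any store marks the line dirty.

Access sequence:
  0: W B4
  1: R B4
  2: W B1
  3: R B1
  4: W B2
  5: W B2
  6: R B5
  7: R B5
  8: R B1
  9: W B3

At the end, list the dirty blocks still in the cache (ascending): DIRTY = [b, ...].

DIRTY = [1, 3]

  0 | W B4 → L1 miss [D]
  1 | R B4 → L1 hit [D]
  2 | W B1 → L1 miss wb→B4 [D]
  3 | R B1 → L1 hit [D]
  4 | W B2 → L2 miss [D]
  5 | W B2 → L2 hit [D]
  6 | R B5 → L2 miss wb→B2 [-]
  7 | R B5 → L2 hit [-]
  8 | R B1 → L1 hit [D]
  9 | W B3 → L0 miss [D]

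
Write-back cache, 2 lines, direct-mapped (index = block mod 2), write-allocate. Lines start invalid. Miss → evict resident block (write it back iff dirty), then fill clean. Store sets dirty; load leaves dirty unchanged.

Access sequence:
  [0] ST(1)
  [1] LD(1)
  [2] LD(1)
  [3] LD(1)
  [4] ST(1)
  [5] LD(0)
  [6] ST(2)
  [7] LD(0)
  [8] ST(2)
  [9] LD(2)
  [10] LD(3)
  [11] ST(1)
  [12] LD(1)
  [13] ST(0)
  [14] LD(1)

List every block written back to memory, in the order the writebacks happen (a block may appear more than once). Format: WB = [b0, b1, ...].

WB = [2, 1, 2]

  0 | W B1 → L1 miss [D]
  1 | R B1 → L1 hit [D]
  2 | R B1 → L1 hit [D]
  3 | R B1 → L1 hit [D]
  4 | W B1 → L1 hit [D]
  5 | R B0 → L0 miss [-]
  6 | W B2 → L0 miss [D]
  7 | R B0 → L0 miss wb→B2 [-]
  8 | W B2 → L0 miss [D]
  9 | R B2 → L0 hit [D]
  10 | R B3 → L1 miss wb→B1 [-]
  11 | W B1 → L1 miss [D]
  12 | R B1 → L1 hit [D]
  13 | W B0 → L0 miss wb→B2 [D]
  14 | R B1 → L1 hit [D]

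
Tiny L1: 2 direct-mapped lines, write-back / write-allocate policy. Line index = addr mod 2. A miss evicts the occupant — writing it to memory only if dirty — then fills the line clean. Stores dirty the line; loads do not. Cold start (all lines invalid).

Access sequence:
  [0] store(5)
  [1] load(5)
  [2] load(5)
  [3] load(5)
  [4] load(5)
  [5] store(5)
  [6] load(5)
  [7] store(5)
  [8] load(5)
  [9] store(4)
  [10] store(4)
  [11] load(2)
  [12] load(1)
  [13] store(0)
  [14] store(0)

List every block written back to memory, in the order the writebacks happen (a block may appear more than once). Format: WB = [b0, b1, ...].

0: W B5 → L1 miss [D]
1: R B5 → L1 hit [D]
2: R B5 → L1 hit [D]
3: R B5 → L1 hit [D]
4: R B5 → L1 hit [D]
5: W B5 → L1 hit [D]
6: R B5 → L1 hit [D]
7: W B5 → L1 hit [D]
8: R B5 → L1 hit [D]
9: W B4 → L0 miss [D]
10: W B4 → L0 hit [D]
11: R B2 → L0 miss wb→B4 [-]
12: R B1 → L1 miss wb→B5 [-]
13: W B0 → L0 miss [D]
14: W B0 → L0 hit [D]

WB = [4, 5]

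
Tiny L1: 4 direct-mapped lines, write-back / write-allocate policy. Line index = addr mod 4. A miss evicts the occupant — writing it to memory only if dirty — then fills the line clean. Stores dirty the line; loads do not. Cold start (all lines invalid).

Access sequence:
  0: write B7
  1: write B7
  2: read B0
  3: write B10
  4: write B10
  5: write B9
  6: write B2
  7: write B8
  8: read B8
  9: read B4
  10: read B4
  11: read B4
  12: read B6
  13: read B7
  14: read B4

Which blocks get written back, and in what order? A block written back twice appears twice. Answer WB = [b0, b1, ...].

WB = [10, 8, 2]

0: W B7 -> L3 miss  d=D]
1: W B7 -> L3 hit  d=D]
2: R B0 -> L0 miss  d=-]
3: W B10 -> L2 miss  d=D]
4: W B10 -> L2 hit  d=D]
5: W B9 -> L1 miss  d=D]
6: W B2 -> L2 miss wb->B10  d=D]
7: W B8 -> L0 miss  d=D]
8: R B8 -> L0 hit  d=D]
9: R B4 -> L0 miss wb->B8  d=-]
10: R B4 -> L0 hit  d=-]
11: R B4 -> L0 hit  d=-]
12: R B6 -> L2 miss wb->B2  d=-]
13: R B7 -> L3 hit  d=D]
14: R B4 -> L0 hit  d=-]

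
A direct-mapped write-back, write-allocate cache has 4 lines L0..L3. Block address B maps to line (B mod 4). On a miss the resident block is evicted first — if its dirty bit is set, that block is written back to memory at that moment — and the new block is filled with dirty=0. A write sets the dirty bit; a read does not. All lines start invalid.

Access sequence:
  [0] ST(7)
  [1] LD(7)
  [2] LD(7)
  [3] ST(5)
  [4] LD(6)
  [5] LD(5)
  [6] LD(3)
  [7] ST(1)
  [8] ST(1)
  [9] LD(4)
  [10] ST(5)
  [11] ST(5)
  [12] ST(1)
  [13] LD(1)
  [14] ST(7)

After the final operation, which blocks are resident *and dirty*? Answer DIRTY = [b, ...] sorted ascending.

  0 | W B7 → L3 miss [D]
  1 | R B7 → L3 hit [D]
  2 | R B7 → L3 hit [D]
  3 | W B5 → L1 miss [D]
  4 | R B6 → L2 miss [-]
  5 | R B5 → L1 hit [D]
  6 | R B3 → L3 miss wb→B7 [-]
  7 | W B1 → L1 miss wb→B5 [D]
  8 | W B1 → L1 hit [D]
  9 | R B4 → L0 miss [-]
  10 | W B5 → L1 miss wb→B1 [D]
  11 | W B5 → L1 hit [D]
  12 | W B1 → L1 miss wb→B5 [D]
  13 | R B1 → L1 hit [D]
  14 | W B7 → L3 miss [D]

DIRTY = [1, 7]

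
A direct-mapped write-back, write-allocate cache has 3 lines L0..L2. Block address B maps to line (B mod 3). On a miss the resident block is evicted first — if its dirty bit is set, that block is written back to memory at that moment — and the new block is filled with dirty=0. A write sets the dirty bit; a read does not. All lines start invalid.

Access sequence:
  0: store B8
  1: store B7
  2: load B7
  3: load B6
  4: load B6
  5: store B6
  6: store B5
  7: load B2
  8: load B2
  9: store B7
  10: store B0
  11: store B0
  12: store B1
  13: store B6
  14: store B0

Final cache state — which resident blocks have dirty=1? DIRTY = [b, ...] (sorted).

DIRTY = [0, 1]

  0 | W B8 → L2 miss [D]
  1 | W B7 → L1 miss [D]
  2 | R B7 → L1 hit [D]
  3 | R B6 → L0 miss [-]
  4 | R B6 → L0 hit [-]
  5 | W B6 → L0 hit [D]
  6 | W B5 → L2 miss wb→B8 [D]
  7 | R B2 → L2 miss wb→B5 [-]
  8 | R B2 → L2 hit [-]
  9 | W B7 → L1 hit [D]
  10 | W B0 → L0 miss wb→B6 [D]
  11 | W B0 → L0 hit [D]
  12 | W B1 → L1 miss wb→B7 [D]
  13 | W B6 → L0 miss wb→B0 [D]
  14 | W B0 → L0 miss wb→B6 [D]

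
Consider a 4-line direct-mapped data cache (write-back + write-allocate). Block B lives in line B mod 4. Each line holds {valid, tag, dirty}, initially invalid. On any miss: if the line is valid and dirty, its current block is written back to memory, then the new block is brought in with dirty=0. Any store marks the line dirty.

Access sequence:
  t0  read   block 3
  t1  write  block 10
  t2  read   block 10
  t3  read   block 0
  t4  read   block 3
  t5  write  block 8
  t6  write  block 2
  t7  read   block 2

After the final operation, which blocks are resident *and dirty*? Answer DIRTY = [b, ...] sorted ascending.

0: R B3 -> L3 miss  d=-]
1: W B10 -> L2 miss  d=D]
2: R B10 -> L2 hit  d=D]
3: R B0 -> L0 miss  d=-]
4: R B3 -> L3 hit  d=-]
5: W B8 -> L0 miss  d=D]
6: W B2 -> L2 miss wb->B10  d=D]
7: R B2 -> L2 hit  d=D]

DIRTY = [2, 8]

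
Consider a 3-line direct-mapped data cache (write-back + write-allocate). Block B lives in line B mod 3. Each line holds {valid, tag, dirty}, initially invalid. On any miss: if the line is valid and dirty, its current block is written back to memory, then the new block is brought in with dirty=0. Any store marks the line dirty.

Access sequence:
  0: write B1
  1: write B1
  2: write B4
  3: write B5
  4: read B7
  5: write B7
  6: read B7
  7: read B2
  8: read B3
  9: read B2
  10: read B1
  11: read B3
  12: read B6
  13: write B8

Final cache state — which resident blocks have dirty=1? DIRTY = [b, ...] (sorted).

0: W B1 -> L1 miss  d=D]
1: W B1 -> L1 hit  d=D]
2: W B4 -> L1 miss wb->B1  d=D]
3: W B5 -> L2 miss  d=D]
4: R B7 -> L1 miss wb->B4  d=-]
5: W B7 -> L1 hit  d=D]
6: R B7 -> L1 hit  d=D]
7: R B2 -> L2 miss wb->B5  d=-]
8: R B3 -> L0 miss  d=-]
9: R B2 -> L2 hit  d=-]
10: R B1 -> L1 miss wb->B7  d=-]
11: R B3 -> L0 hit  d=-]
12: R B6 -> L0 miss  d=-]
13: W B8 -> L2 miss  d=D]

DIRTY = [8]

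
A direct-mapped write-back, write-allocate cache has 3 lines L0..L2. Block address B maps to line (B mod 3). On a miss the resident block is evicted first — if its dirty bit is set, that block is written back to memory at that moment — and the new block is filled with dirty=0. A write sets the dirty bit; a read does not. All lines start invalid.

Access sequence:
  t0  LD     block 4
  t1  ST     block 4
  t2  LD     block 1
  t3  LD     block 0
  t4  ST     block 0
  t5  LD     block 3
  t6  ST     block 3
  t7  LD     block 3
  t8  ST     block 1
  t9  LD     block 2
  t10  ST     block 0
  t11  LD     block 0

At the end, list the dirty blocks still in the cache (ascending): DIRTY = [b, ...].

0: R B4 → L1 miss [-]
1: W B4 → L1 hit [D]
2: R B1 → L1 miss wb→B4 [-]
3: R B0 → L0 miss [-]
4: W B0 → L0 hit [D]
5: R B3 → L0 miss wb→B0 [-]
6: W B3 → L0 hit [D]
7: R B3 → L0 hit [D]
8: W B1 → L1 hit [D]
9: R B2 → L2 miss [-]
10: W B0 → L0 miss wb→B3 [D]
11: R B0 → L0 hit [D]

DIRTY = [0, 1]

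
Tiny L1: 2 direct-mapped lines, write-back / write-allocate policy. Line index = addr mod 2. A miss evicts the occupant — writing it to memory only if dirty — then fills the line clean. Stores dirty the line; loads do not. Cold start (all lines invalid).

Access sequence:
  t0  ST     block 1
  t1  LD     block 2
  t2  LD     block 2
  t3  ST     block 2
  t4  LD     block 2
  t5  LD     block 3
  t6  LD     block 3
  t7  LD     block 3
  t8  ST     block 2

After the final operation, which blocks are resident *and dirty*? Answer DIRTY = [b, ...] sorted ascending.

DIRTY = [2]

0: W B1 → L1 miss [D]
1: R B2 → L0 miss [-]
2: R B2 → L0 hit [-]
3: W B2 → L0 hit [D]
4: R B2 → L0 hit [D]
5: R B3 → L1 miss wb→B1 [-]
6: R B3 → L1 hit [-]
7: R B3 → L1 hit [-]
8: W B2 → L0 hit [D]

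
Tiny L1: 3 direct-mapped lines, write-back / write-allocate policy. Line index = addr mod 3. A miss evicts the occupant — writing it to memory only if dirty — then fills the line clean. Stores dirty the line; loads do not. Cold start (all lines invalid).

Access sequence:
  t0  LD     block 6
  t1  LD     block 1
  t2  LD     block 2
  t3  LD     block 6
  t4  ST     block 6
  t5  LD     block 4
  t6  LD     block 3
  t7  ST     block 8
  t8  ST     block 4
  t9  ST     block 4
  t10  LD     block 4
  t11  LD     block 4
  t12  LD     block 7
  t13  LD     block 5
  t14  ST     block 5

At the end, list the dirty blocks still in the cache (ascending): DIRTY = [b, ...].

0: R B6 → L0 miss [-]
1: R B1 → L1 miss [-]
2: R B2 → L2 miss [-]
3: R B6 → L0 hit [-]
4: W B6 → L0 hit [D]
5: R B4 → L1 miss [-]
6: R B3 → L0 miss wb→B6 [-]
7: W B8 → L2 miss [D]
8: W B4 → L1 hit [D]
9: W B4 → L1 hit [D]
10: R B4 → L1 hit [D]
11: R B4 → L1 hit [D]
12: R B7 → L1 miss wb→B4 [-]
13: R B5 → L2 miss wb→B8 [-]
14: W B5 → L2 hit [D]

DIRTY = [5]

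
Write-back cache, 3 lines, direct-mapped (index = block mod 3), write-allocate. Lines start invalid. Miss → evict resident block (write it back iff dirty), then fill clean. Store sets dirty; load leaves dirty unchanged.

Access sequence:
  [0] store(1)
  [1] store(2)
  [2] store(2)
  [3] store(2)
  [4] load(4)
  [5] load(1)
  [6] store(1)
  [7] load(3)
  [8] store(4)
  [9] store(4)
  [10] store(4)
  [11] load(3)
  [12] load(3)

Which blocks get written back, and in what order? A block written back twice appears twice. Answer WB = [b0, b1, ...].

WB = [1, 1]

0: W B1 -> L1 miss  d=D]
1: W B2 -> L2 miss  d=D]
2: W B2 -> L2 hit  d=D]
3: W B2 -> L2 hit  d=D]
4: R B4 -> L1 miss wb->B1  d=-]
5: R B1 -> L1 miss  d=-]
6: W B1 -> L1 hit  d=D]
7: R B3 -> L0 miss  d=-]
8: W B4 -> L1 miss wb->B1  d=D]
9: W B4 -> L1 hit  d=D]
10: W B4 -> L1 hit  d=D]
11: R B3 -> L0 hit  d=-]
12: R B3 -> L0 hit  d=-]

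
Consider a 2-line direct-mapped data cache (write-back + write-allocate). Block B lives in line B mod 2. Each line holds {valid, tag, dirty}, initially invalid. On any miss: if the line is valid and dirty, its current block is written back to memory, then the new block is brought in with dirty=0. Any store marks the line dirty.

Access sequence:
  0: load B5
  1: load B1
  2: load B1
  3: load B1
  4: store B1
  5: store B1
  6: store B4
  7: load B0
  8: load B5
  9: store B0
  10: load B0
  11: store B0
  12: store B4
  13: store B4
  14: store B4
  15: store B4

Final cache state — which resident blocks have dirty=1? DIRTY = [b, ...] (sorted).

DIRTY = [4]

  0 | R B5 → L1 miss [-]
  1 | R B1 → L1 miss [-]
  2 | R B1 → L1 hit [-]
  3 | R B1 → L1 hit [-]
  4 | W B1 → L1 hit [D]
  5 | W B1 → L1 hit [D]
  6 | W B4 → L0 miss [D]
  7 | R B0 → L0 miss wb→B4 [-]
  8 | R B5 → L1 miss wb→B1 [-]
  9 | W B0 → L0 hit [D]
  10 | R B0 → L0 hit [D]
  11 | W B0 → L0 hit [D]
  12 | W B4 → L0 miss wb→B0 [D]
  13 | W B4 → L0 hit [D]
  14 | W B4 → L0 hit [D]
  15 | W B4 → L0 hit [D]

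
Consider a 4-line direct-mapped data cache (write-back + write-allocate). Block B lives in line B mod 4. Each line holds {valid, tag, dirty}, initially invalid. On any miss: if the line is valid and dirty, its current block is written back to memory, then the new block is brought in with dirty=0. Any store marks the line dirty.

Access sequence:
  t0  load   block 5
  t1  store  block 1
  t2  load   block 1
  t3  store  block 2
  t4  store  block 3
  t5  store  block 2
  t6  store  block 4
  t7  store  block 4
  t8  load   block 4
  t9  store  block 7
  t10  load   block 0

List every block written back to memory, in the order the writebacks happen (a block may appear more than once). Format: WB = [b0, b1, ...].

0: R B5 -> L1 miss  d=-]
1: W B1 -> L1 miss  d=D]
2: R B1 -> L1 hit  d=D]
3: W B2 -> L2 miss  d=D]
4: W B3 -> L3 miss  d=D]
5: W B2 -> L2 hit  d=D]
6: W B4 -> L0 miss  d=D]
7: W B4 -> L0 hit  d=D]
8: R B4 -> L0 hit  d=D]
9: W B7 -> L3 miss wb->B3  d=D]
10: R B0 -> L0 miss wb->B4  d=-]

WB = [3, 4]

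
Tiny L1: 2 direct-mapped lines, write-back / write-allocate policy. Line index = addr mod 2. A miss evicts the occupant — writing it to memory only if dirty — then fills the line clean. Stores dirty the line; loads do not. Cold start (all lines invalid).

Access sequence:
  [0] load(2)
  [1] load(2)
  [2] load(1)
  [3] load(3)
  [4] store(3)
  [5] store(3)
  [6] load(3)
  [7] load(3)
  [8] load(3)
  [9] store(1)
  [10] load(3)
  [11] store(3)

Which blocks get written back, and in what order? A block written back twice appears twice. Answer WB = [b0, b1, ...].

0: R B2 → L0 miss [-]
1: R B2 → L0 hit [-]
2: R B1 → L1 miss [-]
3: R B3 → L1 miss [-]
4: W B3 → L1 hit [D]
5: W B3 → L1 hit [D]
6: R B3 → L1 hit [D]
7: R B3 → L1 hit [D]
8: R B3 → L1 hit [D]
9: W B1 → L1 miss wb→B3 [D]
10: R B3 → L1 miss wb→B1 [-]
11: W B3 → L1 hit [D]

WB = [3, 1]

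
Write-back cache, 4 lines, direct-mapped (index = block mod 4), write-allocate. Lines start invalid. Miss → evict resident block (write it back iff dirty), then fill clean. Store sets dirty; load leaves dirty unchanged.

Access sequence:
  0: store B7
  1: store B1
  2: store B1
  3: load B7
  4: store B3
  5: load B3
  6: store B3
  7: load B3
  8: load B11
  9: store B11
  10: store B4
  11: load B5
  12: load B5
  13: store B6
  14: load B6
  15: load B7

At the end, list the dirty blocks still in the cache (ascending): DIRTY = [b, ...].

DIRTY = [4, 6]

  0 | W B7 → L3 miss [D]
  1 | W B1 → L1 miss [D]
  2 | W B1 → L1 hit [D]
  3 | R B7 → L3 hit [D]
  4 | W B3 → L3 miss wb→B7 [D]
  5 | R B3 → L3 hit [D]
  6 | W B3 → L3 hit [D]
  7 | R B3 → L3 hit [D]
  8 | R B11 → L3 miss wb→B3 [-]
  9 | W B11 → L3 hit [D]
  10 | W B4 → L0 miss [D]
  11 | R B5 → L1 miss wb→B1 [-]
  12 | R B5 → L1 hit [-]
  13 | W B6 → L2 miss [D]
  14 | R B6 → L2 hit [D]
  15 | R B7 → L3 miss wb→B11 [-]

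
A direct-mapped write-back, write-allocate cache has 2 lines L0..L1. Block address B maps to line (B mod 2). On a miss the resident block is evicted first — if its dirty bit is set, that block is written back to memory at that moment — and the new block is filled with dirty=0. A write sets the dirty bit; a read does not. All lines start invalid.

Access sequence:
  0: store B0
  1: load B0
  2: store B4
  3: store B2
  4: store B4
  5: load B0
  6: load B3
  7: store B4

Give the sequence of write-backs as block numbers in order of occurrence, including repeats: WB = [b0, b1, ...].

WB = [0, 4, 2, 4]

0: W B0 -> L0 miss  d=D]
1: R B0 -> L0 hit  d=D]
2: W B4 -> L0 miss wb->B0  d=D]
3: W B2 -> L0 miss wb->B4  d=D]
4: W B4 -> L0 miss wb->B2  d=D]
5: R B0 -> L0 miss wb->B4  d=-]
6: R B3 -> L1 miss  d=-]
7: W B4 -> L0 miss  d=D]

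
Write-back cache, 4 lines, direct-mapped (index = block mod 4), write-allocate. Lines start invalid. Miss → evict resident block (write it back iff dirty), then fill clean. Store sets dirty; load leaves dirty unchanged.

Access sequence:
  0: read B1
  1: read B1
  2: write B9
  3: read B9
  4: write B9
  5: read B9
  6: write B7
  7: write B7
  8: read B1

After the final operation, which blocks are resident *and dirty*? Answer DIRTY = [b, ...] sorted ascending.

DIRTY = [7]

  0 | R B1 → L1 miss [-]
  1 | R B1 → L1 hit [-]
  2 | W B9 → L1 miss [D]
  3 | R B9 → L1 hit [D]
  4 | W B9 → L1 hit [D]
  5 | R B9 → L1 hit [D]
  6 | W B7 → L3 miss [D]
  7 | W B7 → L3 hit [D]
  8 | R B1 → L1 miss wb→B9 [-]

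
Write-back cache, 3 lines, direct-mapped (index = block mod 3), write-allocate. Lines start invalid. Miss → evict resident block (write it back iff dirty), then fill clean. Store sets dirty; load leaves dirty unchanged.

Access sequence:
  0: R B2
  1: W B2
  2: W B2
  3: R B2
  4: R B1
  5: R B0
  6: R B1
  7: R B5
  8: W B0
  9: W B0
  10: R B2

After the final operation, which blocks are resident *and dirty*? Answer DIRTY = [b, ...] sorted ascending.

0: R B2 -> L2 miss  d=-]
1: W B2 -> L2 hit  d=D]
2: W B2 -> L2 hit  d=D]
3: R B2 -> L2 hit  d=D]
4: R B1 -> L1 miss  d=-]
5: R B0 -> L0 miss  d=-]
6: R B1 -> L1 hit  d=-]
7: R B5 -> L2 miss wb->B2  d=-]
8: W B0 -> L0 hit  d=D]
9: W B0 -> L0 hit  d=D]
10: R B2 -> L2 miss  d=-]

DIRTY = [0]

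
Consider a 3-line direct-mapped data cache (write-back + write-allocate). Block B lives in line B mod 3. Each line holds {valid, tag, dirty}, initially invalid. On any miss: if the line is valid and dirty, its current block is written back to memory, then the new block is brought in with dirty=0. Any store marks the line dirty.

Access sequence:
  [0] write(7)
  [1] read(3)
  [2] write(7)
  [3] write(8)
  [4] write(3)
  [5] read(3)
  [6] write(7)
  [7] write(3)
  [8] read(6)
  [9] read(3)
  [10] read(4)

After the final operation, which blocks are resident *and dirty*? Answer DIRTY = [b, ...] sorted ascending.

0: W B7 -> L1 miss  d=D]
1: R B3 -> L0 miss  d=-]
2: W B7 -> L1 hit  d=D]
3: W B8 -> L2 miss  d=D]
4: W B3 -> L0 hit  d=D]
5: R B3 -> L0 hit  d=D]
6: W B7 -> L1 hit  d=D]
7: W B3 -> L0 hit  d=D]
8: R B6 -> L0 miss wb->B3  d=-]
9: R B3 -> L0 miss  d=-]
10: R B4 -> L1 miss wb->B7  d=-]

DIRTY = [8]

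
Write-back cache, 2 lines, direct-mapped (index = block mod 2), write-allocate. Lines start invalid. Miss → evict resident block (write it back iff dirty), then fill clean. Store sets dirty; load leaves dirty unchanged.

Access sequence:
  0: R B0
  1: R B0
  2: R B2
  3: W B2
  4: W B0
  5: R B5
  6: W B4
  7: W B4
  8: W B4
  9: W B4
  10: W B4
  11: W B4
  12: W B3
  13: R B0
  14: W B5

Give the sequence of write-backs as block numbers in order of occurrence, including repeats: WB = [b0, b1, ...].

WB = [2, 0, 4, 3]

  0 | R B0 → L0 miss [-]
  1 | R B0 → L0 hit [-]
  2 | R B2 → L0 miss [-]
  3 | W B2 → L0 hit [D]
  4 | W B0 → L0 miss wb→B2 [D]
  5 | R B5 → L1 miss [-]
  6 | W B4 → L0 miss wb→B0 [D]
  7 | W B4 → L0 hit [D]
  8 | W B4 → L0 hit [D]
  9 | W B4 → L0 hit [D]
  10 | W B4 → L0 hit [D]
  11 | W B4 → L0 hit [D]
  12 | W B3 → L1 miss [D]
  13 | R B0 → L0 miss wb→B4 [-]
  14 | W B5 → L1 miss wb→B3 [D]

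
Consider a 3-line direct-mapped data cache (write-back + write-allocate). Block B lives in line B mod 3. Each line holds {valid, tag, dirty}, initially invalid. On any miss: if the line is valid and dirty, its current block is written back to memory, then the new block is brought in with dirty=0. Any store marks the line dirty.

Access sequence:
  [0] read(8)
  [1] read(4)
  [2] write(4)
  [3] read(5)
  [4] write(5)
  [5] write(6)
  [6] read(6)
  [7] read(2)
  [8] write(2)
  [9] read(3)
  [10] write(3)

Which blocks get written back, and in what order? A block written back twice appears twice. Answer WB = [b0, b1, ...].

WB = [5, 6]

0: R B8 -> L2 miss  d=-]
1: R B4 -> L1 miss  d=-]
2: W B4 -> L1 hit  d=D]
3: R B5 -> L2 miss  d=-]
4: W B5 -> L2 hit  d=D]
5: W B6 -> L0 miss  d=D]
6: R B6 -> L0 hit  d=D]
7: R B2 -> L2 miss wb->B5  d=-]
8: W B2 -> L2 hit  d=D]
9: R B3 -> L0 miss wb->B6  d=-]
10: W B3 -> L0 hit  d=D]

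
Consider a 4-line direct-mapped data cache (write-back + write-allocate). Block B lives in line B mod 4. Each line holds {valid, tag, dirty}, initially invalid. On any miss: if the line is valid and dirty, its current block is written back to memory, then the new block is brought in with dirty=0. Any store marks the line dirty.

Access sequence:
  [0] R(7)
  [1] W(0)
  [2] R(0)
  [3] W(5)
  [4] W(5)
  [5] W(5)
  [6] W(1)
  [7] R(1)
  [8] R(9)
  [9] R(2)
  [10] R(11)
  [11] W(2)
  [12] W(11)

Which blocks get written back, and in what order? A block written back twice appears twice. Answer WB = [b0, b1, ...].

0: R B7 → L3 miss [-]
1: W B0 → L0 miss [D]
2: R B0 → L0 hit [D]
3: W B5 → L1 miss [D]
4: W B5 → L1 hit [D]
5: W B5 → L1 hit [D]
6: W B1 → L1 miss wb→B5 [D]
7: R B1 → L1 hit [D]
8: R B9 → L1 miss wb→B1 [-]
9: R B2 → L2 miss [-]
10: R B11 → L3 miss [-]
11: W B2 → L2 hit [D]
12: W B11 → L3 hit [D]

WB = [5, 1]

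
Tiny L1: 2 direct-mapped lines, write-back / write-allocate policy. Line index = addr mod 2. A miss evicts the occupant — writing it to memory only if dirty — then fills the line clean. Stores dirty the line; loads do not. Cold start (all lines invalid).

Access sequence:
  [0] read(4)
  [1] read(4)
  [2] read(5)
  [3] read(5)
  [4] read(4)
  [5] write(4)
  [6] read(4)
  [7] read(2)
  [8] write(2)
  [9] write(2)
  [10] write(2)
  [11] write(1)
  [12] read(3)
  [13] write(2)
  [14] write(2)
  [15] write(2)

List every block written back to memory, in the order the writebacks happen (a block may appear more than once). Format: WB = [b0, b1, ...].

WB = [4, 1]

  0 | R B4 → L0 miss [-]
  1 | R B4 → L0 hit [-]
  2 | R B5 → L1 miss [-]
  3 | R B5 → L1 hit [-]
  4 | R B4 → L0 hit [-]
  5 | W B4 → L0 hit [D]
  6 | R B4 → L0 hit [D]
  7 | R B2 → L0 miss wb→B4 [-]
  8 | W B2 → L0 hit [D]
  9 | W B2 → L0 hit [D]
  10 | W B2 → L0 hit [D]
  11 | W B1 → L1 miss [D]
  12 | R B3 → L1 miss wb→B1 [-]
  13 | W B2 → L0 hit [D]
  14 | W B2 → L0 hit [D]
  15 | W B2 → L0 hit [D]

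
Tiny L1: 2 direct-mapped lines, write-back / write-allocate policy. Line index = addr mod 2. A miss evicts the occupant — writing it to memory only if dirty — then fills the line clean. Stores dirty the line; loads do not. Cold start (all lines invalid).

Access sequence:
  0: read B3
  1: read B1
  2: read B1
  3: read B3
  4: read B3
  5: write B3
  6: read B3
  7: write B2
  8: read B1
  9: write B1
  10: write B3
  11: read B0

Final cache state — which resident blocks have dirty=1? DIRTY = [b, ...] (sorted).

DIRTY = [3]

  0 | R B3 → L1 miss [-]
  1 | R B1 → L1 miss [-]
  2 | R B1 → L1 hit [-]
  3 | R B3 → L1 miss [-]
  4 | R B3 → L1 hit [-]
  5 | W B3 → L1 hit [D]
  6 | R B3 → L1 hit [D]
  7 | W B2 → L0 miss [D]
  8 | R B1 → L1 miss wb→B3 [-]
  9 | W B1 → L1 hit [D]
  10 | W B3 → L1 miss wb→B1 [D]
  11 | R B0 → L0 miss wb→B2 [-]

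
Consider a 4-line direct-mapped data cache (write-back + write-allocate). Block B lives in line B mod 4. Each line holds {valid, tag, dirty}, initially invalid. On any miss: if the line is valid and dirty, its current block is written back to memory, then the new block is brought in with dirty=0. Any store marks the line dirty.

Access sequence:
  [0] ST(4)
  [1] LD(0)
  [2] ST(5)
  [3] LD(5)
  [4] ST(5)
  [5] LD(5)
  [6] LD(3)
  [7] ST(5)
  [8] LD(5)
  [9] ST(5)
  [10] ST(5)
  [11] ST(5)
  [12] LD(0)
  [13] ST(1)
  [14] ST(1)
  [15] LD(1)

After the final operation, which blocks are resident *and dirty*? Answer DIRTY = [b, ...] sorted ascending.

DIRTY = [1]

0: W B4 → L0 miss [D]
1: R B0 → L0 miss wb→B4 [-]
2: W B5 → L1 miss [D]
3: R B5 → L1 hit [D]
4: W B5 → L1 hit [D]
5: R B5 → L1 hit [D]
6: R B3 → L3 miss [-]
7: W B5 → L1 hit [D]
8: R B5 → L1 hit [D]
9: W B5 → L1 hit [D]
10: W B5 → L1 hit [D]
11: W B5 → L1 hit [D]
12: R B0 → L0 hit [-]
13: W B1 → L1 miss wb→B5 [D]
14: W B1 → L1 hit [D]
15: R B1 → L1 hit [D]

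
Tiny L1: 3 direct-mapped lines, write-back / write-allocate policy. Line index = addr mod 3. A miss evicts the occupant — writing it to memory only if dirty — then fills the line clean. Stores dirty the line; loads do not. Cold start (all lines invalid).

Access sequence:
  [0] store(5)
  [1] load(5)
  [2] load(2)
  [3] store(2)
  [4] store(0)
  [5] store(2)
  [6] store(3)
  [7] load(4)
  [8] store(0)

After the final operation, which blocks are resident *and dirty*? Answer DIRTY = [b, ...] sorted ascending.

DIRTY = [0, 2]

0: W B5 -> L2 miss  d=D]
1: R B5 -> L2 hit  d=D]
2: R B2 -> L2 miss wb->B5  d=-]
3: W B2 -> L2 hit  d=D]
4: W B0 -> L0 miss  d=D]
5: W B2 -> L2 hit  d=D]
6: W B3 -> L0 miss wb->B0  d=D]
7: R B4 -> L1 miss  d=-]
8: W B0 -> L0 miss wb->B3  d=D]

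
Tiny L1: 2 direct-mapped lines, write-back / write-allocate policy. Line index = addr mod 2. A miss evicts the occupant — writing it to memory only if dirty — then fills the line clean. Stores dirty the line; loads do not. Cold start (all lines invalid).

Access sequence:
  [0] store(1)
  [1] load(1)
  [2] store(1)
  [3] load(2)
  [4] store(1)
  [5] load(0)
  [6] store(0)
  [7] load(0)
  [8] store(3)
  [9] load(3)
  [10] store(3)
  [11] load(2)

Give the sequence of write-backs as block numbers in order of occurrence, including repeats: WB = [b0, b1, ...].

WB = [1, 0]

0: W B1 -> L1 miss  d=D]
1: R B1 -> L1 hit  d=D]
2: W B1 -> L1 hit  d=D]
3: R B2 -> L0 miss  d=-]
4: W B1 -> L1 hit  d=D]
5: R B0 -> L0 miss  d=-]
6: W B0 -> L0 hit  d=D]
7: R B0 -> L0 hit  d=D]
8: W B3 -> L1 miss wb->B1  d=D]
9: R B3 -> L1 hit  d=D]
10: W B3 -> L1 hit  d=D]
11: R B2 -> L0 miss wb->B0  d=-]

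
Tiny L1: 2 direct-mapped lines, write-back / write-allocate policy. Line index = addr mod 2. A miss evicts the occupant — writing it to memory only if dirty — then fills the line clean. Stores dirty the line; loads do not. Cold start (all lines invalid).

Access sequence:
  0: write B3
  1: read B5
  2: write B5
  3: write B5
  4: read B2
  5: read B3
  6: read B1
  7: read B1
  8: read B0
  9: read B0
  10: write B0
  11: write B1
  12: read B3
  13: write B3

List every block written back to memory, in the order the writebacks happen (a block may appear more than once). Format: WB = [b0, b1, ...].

WB = [3, 5, 1]

0: W B3 -> L1 miss  d=D]
1: R B5 -> L1 miss wb->B3  d=-]
2: W B5 -> L1 hit  d=D]
3: W B5 -> L1 hit  d=D]
4: R B2 -> L0 miss  d=-]
5: R B3 -> L1 miss wb->B5  d=-]
6: R B1 -> L1 miss  d=-]
7: R B1 -> L1 hit  d=-]
8: R B0 -> L0 miss  d=-]
9: R B0 -> L0 hit  d=-]
10: W B0 -> L0 hit  d=D]
11: W B1 -> L1 hit  d=D]
12: R B3 -> L1 miss wb->B1  d=-]
13: W B3 -> L1 hit  d=D]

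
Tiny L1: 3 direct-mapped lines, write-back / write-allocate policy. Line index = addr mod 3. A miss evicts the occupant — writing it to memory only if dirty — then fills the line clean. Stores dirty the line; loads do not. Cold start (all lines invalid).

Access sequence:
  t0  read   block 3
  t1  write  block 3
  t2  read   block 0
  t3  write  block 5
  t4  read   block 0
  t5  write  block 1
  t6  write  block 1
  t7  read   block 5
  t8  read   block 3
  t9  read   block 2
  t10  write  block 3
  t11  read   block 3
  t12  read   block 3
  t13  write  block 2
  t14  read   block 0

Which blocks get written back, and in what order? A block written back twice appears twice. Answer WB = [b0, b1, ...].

  0 | R B3 → L0 miss [-]
  1 | W B3 → L0 hit [D]
  2 | R B0 → L0 miss wb→B3 [-]
  3 | W B5 → L2 miss [D]
  4 | R B0 → L0 hit [-]
  5 | W B1 → L1 miss [D]
  6 | W B1 → L1 hit [D]
  7 | R B5 → L2 hit [D]
  8 | R B3 → L0 miss [-]
  9 | R B2 → L2 miss wb→B5 [-]
  10 | W B3 → L0 hit [D]
  11 | R B3 → L0 hit [D]
  12 | R B3 → L0 hit [D]
  13 | W B2 → L2 hit [D]
  14 | R B0 → L0 miss wb→B3 [-]

WB = [3, 5, 3]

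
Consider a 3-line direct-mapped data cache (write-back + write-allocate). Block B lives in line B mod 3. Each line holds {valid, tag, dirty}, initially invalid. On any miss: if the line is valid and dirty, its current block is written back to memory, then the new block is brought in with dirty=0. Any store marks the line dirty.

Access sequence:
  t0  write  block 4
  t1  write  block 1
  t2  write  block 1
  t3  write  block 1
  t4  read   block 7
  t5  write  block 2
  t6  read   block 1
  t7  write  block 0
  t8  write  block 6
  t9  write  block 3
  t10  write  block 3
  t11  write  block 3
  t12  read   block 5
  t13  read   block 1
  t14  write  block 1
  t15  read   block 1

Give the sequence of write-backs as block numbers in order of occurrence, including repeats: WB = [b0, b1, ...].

WB = [4, 1, 0, 6, 2]

0: W B4 → L1 miss [D]
1: W B1 → L1 miss wb→B4 [D]
2: W B1 → L1 hit [D]
3: W B1 → L1 hit [D]
4: R B7 → L1 miss wb→B1 [-]
5: W B2 → L2 miss [D]
6: R B1 → L1 miss [-]
7: W B0 → L0 miss [D]
8: W B6 → L0 miss wb→B0 [D]
9: W B3 → L0 miss wb→B6 [D]
10: W B3 → L0 hit [D]
11: W B3 → L0 hit [D]
12: R B5 → L2 miss wb→B2 [-]
13: R B1 → L1 hit [-]
14: W B1 → L1 hit [D]
15: R B1 → L1 hit [D]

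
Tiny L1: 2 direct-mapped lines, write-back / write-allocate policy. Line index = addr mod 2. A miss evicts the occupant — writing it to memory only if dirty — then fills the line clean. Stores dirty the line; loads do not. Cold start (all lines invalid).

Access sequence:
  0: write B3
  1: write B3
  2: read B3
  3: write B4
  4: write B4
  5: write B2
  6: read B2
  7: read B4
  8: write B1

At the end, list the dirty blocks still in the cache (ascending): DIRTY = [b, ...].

  0 | W B3 → L1 miss [D]
  1 | W B3 → L1 hit [D]
  2 | R B3 → L1 hit [D]
  3 | W B4 → L0 miss [D]
  4 | W B4 → L0 hit [D]
  5 | W B2 → L0 miss wb→B4 [D]
  6 | R B2 → L0 hit [D]
  7 | R B4 → L0 miss wb→B2 [-]
  8 | W B1 → L1 miss wb→B3 [D]

DIRTY = [1]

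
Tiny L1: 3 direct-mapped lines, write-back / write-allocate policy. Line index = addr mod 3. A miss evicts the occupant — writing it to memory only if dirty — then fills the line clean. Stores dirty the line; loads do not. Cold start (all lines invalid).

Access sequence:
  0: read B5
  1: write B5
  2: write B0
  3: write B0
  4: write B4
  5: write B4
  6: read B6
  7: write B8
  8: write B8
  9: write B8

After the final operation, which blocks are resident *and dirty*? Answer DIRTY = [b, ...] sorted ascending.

0: R B5 → L2 miss [-]
1: W B5 → L2 hit [D]
2: W B0 → L0 miss [D]
3: W B0 → L0 hit [D]
4: W B4 → L1 miss [D]
5: W B4 → L1 hit [D]
6: R B6 → L0 miss wb→B0 [-]
7: W B8 → L2 miss wb→B5 [D]
8: W B8 → L2 hit [D]
9: W B8 → L2 hit [D]

DIRTY = [4, 8]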